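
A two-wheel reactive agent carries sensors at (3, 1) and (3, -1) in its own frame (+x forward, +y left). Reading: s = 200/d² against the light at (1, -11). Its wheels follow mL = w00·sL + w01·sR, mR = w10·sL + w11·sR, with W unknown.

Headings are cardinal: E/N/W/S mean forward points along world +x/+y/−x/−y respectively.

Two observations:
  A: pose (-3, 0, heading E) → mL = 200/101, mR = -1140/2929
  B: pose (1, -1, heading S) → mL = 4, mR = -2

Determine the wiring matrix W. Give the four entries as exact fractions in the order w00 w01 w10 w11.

0 1 -1 1/2

obs A: pose=(-3,0,E) → sL=40/29, sR=200/101, mL=200/101, mR=-1140/2929
obs B: pose=(1,-1,S) → sL=4, sR=4, mL=4, mR=-2
sensor matrix S = [[40/29, 200/101], [4, 4]]; det S = -7040/2929
solve [mL_A; mL_B] = S·[w00; w01] and [mR_A; mR_B] = S·[w10; w11]:
  w00 = 0, w01 = 1, w10 = -1, w11 = 1/2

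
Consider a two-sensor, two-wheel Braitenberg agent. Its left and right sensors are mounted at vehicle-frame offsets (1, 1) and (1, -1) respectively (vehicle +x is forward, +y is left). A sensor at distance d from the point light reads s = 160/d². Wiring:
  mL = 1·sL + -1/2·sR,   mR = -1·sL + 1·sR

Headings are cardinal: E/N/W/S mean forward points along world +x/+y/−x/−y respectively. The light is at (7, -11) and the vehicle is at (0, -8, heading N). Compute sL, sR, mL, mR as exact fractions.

left sensor world pos  = (-1, -7); dL² = 80
right sensor world pos = (1, -7); dR² = 52
sL = 160/80 = 2
sR = 160/52 = 40/13
mL = 1·sL + -1/2·sR = 6/13
mR = -1·sL + 1·sR = 14/13

2 40/13 6/13 14/13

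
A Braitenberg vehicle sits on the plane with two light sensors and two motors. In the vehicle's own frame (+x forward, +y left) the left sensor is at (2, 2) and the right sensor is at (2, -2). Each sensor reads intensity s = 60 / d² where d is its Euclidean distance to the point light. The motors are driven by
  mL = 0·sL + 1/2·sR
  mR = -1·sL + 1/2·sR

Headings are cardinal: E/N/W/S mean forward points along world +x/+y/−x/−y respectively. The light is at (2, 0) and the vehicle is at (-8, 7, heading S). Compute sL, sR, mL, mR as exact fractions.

60/89 60/169 30/169 -7470/15041

left sensor world pos  = (-6, 5); dL² = 89
right sensor world pos = (-10, 5); dR² = 169
sL = 60/89 = 60/89
sR = 60/169 = 60/169
mL = 0·sL + 1/2·sR = 30/169
mR = -1·sL + 1/2·sR = -7470/15041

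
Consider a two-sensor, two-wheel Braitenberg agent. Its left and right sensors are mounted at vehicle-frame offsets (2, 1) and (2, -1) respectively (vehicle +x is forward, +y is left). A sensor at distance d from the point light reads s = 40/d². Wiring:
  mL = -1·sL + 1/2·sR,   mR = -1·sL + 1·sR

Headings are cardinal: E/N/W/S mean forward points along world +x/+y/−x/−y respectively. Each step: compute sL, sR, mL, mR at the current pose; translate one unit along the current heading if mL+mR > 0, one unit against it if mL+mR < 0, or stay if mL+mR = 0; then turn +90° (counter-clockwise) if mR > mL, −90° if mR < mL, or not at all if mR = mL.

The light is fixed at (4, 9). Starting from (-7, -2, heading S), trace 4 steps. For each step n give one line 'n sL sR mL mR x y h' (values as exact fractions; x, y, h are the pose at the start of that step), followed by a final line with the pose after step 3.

0 40/269 40/313 -7140/84197 -1760/84197 -7 -2 S
1 20/81 20/101 -1210/8181 -400/8181 -7 -1 E
2 40/233 8/37 -548/8621 384/8621 -8 -1 N
3 2/17 5/37 -63/1258 11/629 -8 -2 W
final -7 -2 S

n=0: pose=(-7,-2,S); sL=40/269, sR=40/313; mL=-7140/84197, mR=-1760/84197; mL+mR=-8900/84197 → advance -1; mR−mL=20/313 → turn +1·90°
n=1: pose=(-7,-1,E); sL=20/81, sR=20/101; mL=-1210/8181, mR=-400/8181; mL+mR=-1610/8181 → advance -1; mR−mL=10/101 → turn +1·90°
n=2: pose=(-8,-1,N); sL=40/233, sR=8/37; mL=-548/8621, mR=384/8621; mL+mR=-164/8621 → advance -1; mR−mL=4/37 → turn +1·90°
n=3: pose=(-8,-2,W); sL=2/17, sR=5/37; mL=-63/1258, mR=11/629; mL+mR=-41/1258 → advance -1; mR−mL=5/74 → turn +1·90°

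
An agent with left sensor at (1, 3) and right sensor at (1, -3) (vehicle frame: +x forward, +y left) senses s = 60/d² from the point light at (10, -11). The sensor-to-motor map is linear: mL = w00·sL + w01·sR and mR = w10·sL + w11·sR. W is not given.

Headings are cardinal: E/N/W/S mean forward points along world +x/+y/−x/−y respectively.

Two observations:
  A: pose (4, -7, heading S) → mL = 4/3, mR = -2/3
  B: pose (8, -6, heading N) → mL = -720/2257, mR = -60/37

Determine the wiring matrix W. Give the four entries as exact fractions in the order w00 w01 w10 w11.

1/2 -1/2 0 -1

obs A: pose=(4,-7,S) → sL=10/3, sR=2/3, mL=4/3, mR=-2/3
obs B: pose=(8,-6,N) → sL=60/61, sR=60/37, mL=-720/2257, mR=-60/37
sensor matrix S = [[10/3, 2/3], [60/61, 60/37]]; det S = 10720/2257
solve [mL_A; mL_B] = S·[w00; w01] and [mR_A; mR_B] = S·[w10; w11]:
  w00 = 1/2, w01 = -1/2, w10 = 0, w11 = -1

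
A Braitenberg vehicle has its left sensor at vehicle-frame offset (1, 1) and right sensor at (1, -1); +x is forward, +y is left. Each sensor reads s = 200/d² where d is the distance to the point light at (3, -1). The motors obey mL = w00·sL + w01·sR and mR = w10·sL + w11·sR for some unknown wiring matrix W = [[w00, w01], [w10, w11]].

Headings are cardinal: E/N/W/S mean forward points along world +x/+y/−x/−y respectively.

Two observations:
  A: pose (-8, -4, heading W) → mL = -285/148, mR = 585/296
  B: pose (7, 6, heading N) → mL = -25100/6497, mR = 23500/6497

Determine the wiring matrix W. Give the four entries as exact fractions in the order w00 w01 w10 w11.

obs A: pose=(-8,-4,W) → sL=5/4, sR=50/37, mL=-285/148, mR=585/296
obs B: pose=(7,6,N) → sL=200/73, sR=200/89, mL=-25100/6497, mR=23500/6497
sensor matrix S = [[5/4, 50/37], [200/73, 200/89]]; det S = -214750/240389
solve [mL_A; mL_B] = S·[w00; w01] and [mR_A; mR_B] = S·[w10; w11]:
  w00 = -1, w01 = -1/2, w10 = 1/2, w11 = 1

-1 -1/2 1/2 1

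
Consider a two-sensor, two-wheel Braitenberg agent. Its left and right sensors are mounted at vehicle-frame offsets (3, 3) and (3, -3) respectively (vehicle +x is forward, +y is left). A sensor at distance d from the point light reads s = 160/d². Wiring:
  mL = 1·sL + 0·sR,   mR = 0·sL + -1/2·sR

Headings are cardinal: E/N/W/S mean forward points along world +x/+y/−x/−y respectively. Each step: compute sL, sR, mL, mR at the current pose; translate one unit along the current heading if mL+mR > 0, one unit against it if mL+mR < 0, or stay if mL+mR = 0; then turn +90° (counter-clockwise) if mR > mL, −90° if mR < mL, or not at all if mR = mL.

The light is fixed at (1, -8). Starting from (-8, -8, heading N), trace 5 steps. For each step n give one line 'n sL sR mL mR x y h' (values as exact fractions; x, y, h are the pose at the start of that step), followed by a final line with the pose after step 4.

n=0: pose=(-8,-8,N); sL=160/153, sR=32/9; mL=160/153, mR=-16/9; mL+mR=-112/153 → advance -1; mR−mL=-48/17 → turn -1·90°
n=1: pose=(-8,-9,E); sL=4, sR=40/13; mL=4, mR=-20/13; mL+mR=32/13 → advance +1; mR−mL=-72/13 → turn -1·90°
n=2: pose=(-7,-9,S); sL=160/41, sR=160/137; mL=160/41, mR=-80/137; mL+mR=18640/5617 → advance +1; mR−mL=-25200/5617 → turn -1·90°
n=3: pose=(-7,-10,W); sL=80/73, sR=80/61; mL=80/73, mR=-40/61; mL+mR=1960/4453 → advance +1; mR−mL=-7800/4453 → turn -1·90°
n=4: pose=(-8,-10,N); sL=32/29, sR=160/37; mL=32/29, mR=-80/37; mL+mR=-1136/1073 → advance -1; mR−mL=-3504/1073 → turn -1·90°

0 160/153 32/9 160/153 -16/9 -8 -8 N
1 4 40/13 4 -20/13 -8 -9 E
2 160/41 160/137 160/41 -80/137 -7 -9 S
3 80/73 80/61 80/73 -40/61 -7 -10 W
4 32/29 160/37 32/29 -80/37 -8 -10 N
final -8 -11 E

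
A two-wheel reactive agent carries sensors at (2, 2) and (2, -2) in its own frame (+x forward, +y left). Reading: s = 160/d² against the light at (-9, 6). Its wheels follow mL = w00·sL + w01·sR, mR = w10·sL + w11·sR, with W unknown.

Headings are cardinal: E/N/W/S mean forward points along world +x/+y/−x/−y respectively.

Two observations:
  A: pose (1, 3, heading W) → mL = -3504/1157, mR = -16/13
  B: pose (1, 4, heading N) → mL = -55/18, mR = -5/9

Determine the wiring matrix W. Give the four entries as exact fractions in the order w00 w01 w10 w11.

-1 -1/2 0 -1/2

obs A: pose=(1,3,W) → sL=160/89, sR=32/13, mL=-3504/1157, mR=-16/13
obs B: pose=(1,4,N) → sL=5/2, sR=10/9, mL=-55/18, mR=-5/9
sensor matrix S = [[160/89, 32/13], [5/2, 10/9]]; det S = -43280/10413
solve [mL_A; mL_B] = S·[w00; w01] and [mR_A; mR_B] = S·[w10; w11]:
  w00 = -1, w01 = -1/2, w10 = 0, w11 = -1/2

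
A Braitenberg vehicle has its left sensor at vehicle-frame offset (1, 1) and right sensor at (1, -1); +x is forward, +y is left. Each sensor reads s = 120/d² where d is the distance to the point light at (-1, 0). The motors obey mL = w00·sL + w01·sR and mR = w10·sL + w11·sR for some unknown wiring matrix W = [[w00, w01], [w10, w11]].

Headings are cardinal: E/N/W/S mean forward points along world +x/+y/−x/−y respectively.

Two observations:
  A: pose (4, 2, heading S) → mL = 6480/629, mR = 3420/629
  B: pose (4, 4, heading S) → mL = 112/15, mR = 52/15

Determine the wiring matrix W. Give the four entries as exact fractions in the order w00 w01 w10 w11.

1 1 -1/2 1

obs A: pose=(4,2,S) → sL=120/37, sR=120/17, mL=6480/629, mR=3420/629
obs B: pose=(4,4,S) → sL=8/3, sR=24/5, mL=112/15, mR=52/15
sensor matrix S = [[120/37, 120/17], [8/3, 24/5]]; det S = -2048/629
solve [mL_A; mL_B] = S·[w00; w01] and [mR_A; mR_B] = S·[w10; w11]:
  w00 = 1, w01 = 1, w10 = -1/2, w11 = 1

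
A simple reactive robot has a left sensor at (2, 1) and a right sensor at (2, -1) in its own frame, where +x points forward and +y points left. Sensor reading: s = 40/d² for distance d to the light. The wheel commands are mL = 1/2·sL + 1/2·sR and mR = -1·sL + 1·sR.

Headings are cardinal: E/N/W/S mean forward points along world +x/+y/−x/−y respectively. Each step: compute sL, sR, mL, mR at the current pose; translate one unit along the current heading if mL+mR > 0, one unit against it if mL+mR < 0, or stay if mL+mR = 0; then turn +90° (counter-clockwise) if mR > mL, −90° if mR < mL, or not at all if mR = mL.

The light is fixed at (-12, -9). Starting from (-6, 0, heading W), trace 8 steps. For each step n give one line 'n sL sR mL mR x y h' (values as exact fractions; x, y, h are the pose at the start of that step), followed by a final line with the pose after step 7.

n=0: pose=(-6,0,W); sL=1/2, sR=10/29; mL=49/116, mR=-9/58; mL+mR=31/116 → advance +1; mR−mL=-67/116 → turn -1·90°
n=1: pose=(-7,0,N); sL=40/137, sR=40/157; mL=5880/21509, mR=-800/21509; mL+mR=5080/21509 → advance +1; mR−mL=-6680/21509 → turn -1·90°
n=2: pose=(-7,1,E); sL=4/17, sR=4/13; mL=60/221, mR=16/221; mL+mR=76/221 → advance +1; mR−mL=-44/221 → turn -1·90°
n=3: pose=(-6,1,S); sL=40/113, sR=40/89; mL=4040/10057, mR=960/10057; mL+mR=5000/10057 → advance +1; mR−mL=-3080/10057 → turn -1·90°
n=4: pose=(-6,0,W); sL=1/2, sR=10/29; mL=49/116, mR=-9/58; mL+mR=31/116 → advance +1; mR−mL=-67/116 → turn -1·90°
n=5: pose=(-7,0,N); sL=40/137, sR=40/157; mL=5880/21509, mR=-800/21509; mL+mR=5080/21509 → advance +1; mR−mL=-6680/21509 → turn -1·90°
n=6: pose=(-7,1,E); sL=4/17, sR=4/13; mL=60/221, mR=16/221; mL+mR=76/221 → advance +1; mR−mL=-44/221 → turn -1·90°
n=7: pose=(-6,1,S); sL=40/113, sR=40/89; mL=4040/10057, mR=960/10057; mL+mR=5000/10057 → advance +1; mR−mL=-3080/10057 → turn -1·90°

0 1/2 10/29 49/116 -9/58 -6 0 W
1 40/137 40/157 5880/21509 -800/21509 -7 0 N
2 4/17 4/13 60/221 16/221 -7 1 E
3 40/113 40/89 4040/10057 960/10057 -6 1 S
4 1/2 10/29 49/116 -9/58 -6 0 W
5 40/137 40/157 5880/21509 -800/21509 -7 0 N
6 4/17 4/13 60/221 16/221 -7 1 E
7 40/113 40/89 4040/10057 960/10057 -6 1 S
final -6 0 W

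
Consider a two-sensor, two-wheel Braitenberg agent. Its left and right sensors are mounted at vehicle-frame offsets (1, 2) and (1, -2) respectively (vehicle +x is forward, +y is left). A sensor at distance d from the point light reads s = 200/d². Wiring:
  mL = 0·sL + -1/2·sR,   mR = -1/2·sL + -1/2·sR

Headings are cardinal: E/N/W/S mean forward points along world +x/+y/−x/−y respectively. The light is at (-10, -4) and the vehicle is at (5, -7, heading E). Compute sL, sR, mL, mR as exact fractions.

200/257 200/281 -100/281 -53800/72217

left sensor world pos  = (6, -5); dL² = 257
right sensor world pos = (6, -9); dR² = 281
sL = 200/257 = 200/257
sR = 200/281 = 200/281
mL = 0·sL + -1/2·sR = -100/281
mR = -1/2·sL + -1/2·sR = -53800/72217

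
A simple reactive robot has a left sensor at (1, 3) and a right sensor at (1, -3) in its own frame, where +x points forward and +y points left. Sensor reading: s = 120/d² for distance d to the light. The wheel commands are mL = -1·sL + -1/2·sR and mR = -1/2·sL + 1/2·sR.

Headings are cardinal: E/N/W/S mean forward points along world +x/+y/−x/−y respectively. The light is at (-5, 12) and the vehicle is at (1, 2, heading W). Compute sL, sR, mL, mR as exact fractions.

60/97 60/37 -5130/3589 1800/3589

left sensor world pos  = (0, -1); dL² = 194
right sensor world pos = (0, 5); dR² = 74
sL = 120/194 = 60/97
sR = 120/74 = 60/37
mL = -1·sL + -1/2·sR = -5130/3589
mR = -1/2·sL + 1/2·sR = 1800/3589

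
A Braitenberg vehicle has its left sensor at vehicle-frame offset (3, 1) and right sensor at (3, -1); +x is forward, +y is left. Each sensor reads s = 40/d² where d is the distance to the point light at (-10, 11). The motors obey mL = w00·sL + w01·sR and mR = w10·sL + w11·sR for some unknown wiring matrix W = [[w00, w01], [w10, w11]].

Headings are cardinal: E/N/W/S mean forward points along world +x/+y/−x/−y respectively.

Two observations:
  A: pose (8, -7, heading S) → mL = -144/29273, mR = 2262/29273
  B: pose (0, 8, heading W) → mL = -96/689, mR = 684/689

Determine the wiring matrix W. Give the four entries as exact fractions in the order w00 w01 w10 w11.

1 -1 1 1/2

obs A: pose=(8,-7,S) → sL=20/401, sR=4/73, mL=-144/29273, mR=2262/29273
obs B: pose=(0,8,W) → sL=8/13, sR=40/53, mL=-96/689, mR=684/689
sensor matrix S = [[20/401, 4/73], [8/13, 40/53]]; det S = 79104/20169097
solve [mL_A; mL_B] = S·[w00; w01] and [mR_A; mR_B] = S·[w10; w11]:
  w00 = 1, w01 = -1, w10 = 1, w11 = 1/2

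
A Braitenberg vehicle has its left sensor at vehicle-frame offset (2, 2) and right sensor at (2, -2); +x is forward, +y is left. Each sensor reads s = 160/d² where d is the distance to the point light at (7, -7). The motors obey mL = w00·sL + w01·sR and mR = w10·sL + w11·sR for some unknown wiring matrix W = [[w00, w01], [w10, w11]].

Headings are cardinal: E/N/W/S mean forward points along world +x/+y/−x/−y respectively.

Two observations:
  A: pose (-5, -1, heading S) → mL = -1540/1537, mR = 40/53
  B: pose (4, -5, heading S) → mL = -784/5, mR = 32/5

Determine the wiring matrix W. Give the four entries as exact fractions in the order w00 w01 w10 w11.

obs A: pose=(-5,-1,S) → sL=40/29, sR=40/53, mL=-1540/1537, mR=40/53
obs B: pose=(4,-5,S) → sL=160, sR=32/5, mL=-784/5, mR=32/5
sensor matrix S = [[40/29, 40/53], [160, 32/5]]; det S = -172032/1537
solve [mL_A; mL_B] = S·[w00; w01] and [mR_A; mR_B] = S·[w10; w11]:
  w00 = -1, w01 = 1/2, w10 = 0, w11 = 1

-1 1/2 0 1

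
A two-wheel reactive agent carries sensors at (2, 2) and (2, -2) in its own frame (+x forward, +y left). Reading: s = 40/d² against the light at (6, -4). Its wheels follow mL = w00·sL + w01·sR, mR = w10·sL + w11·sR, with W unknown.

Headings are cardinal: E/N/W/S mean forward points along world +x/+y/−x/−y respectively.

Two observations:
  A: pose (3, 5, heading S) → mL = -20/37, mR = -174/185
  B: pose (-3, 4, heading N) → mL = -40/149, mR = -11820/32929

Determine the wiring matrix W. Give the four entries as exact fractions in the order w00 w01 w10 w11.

obs A: pose=(3,5,S) → sL=4/5, sR=20/37, mL=-20/37, mR=-174/185
obs B: pose=(-3,4,N) → sL=40/221, sR=40/149, mL=-40/149, mR=-11820/32929
sensor matrix S = [[4/5, 20/37], [40/221, 40/149]]; det S = 142464/1218373
solve [mL_A; mL_B] = S·[w00; w01] and [mR_A; mR_B] = S·[w10; w11]:
  w00 = 0, w01 = -1, w10 = -1/2, w11 = -1

0 -1 -1/2 -1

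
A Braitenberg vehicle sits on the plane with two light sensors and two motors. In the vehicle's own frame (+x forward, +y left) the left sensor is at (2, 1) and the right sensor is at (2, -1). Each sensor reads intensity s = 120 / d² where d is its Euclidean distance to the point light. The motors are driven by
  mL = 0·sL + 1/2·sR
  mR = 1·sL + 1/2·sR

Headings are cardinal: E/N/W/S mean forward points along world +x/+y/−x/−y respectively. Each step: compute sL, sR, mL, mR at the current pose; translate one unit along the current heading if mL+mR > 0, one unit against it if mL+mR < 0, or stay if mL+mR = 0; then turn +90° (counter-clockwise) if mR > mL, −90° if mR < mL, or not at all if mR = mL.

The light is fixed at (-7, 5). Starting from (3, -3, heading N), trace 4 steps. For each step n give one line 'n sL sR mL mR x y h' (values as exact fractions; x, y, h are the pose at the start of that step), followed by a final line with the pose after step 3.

0 40/39 120/157 60/157 8620/6123 3 -3 N
1 15/16 6/5 3/5 123/80 3 -2 W
2 120/181 24/29 12/29 5652/5249 2 -2 S
3 12/17 60/101 30/101 1722/1717 2 -3 E
final 3 -3 N

n=0: pose=(3,-3,N); sL=40/39, sR=120/157; mL=60/157, mR=8620/6123; mL+mR=10960/6123 → advance +1; mR−mL=40/39 → turn +1·90°
n=1: pose=(3,-2,W); sL=15/16, sR=6/5; mL=3/5, mR=123/80; mL+mR=171/80 → advance +1; mR−mL=15/16 → turn +1·90°
n=2: pose=(2,-2,S); sL=120/181, sR=24/29; mL=12/29, mR=5652/5249; mL+mR=7824/5249 → advance +1; mR−mL=120/181 → turn +1·90°
n=3: pose=(2,-3,E); sL=12/17, sR=60/101; mL=30/101, mR=1722/1717; mL+mR=2232/1717 → advance +1; mR−mL=12/17 → turn +1·90°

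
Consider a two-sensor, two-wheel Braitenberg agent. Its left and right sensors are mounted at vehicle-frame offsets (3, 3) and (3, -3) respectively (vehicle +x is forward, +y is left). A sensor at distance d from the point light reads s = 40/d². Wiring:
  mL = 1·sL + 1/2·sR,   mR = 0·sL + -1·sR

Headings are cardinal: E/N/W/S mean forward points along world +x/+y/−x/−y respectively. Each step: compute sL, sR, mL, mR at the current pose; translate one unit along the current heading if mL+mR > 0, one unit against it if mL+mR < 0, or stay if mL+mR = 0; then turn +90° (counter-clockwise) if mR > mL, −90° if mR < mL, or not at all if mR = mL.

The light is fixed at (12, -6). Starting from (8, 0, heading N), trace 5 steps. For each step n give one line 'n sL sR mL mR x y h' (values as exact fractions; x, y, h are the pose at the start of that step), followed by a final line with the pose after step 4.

n=0: pose=(8,0,N); sL=4/13, sR=20/41; mL=294/533, mR=-20/41; mL+mR=34/533 → advance +1; mR−mL=-554/533 → turn -1·90°
n=1: pose=(8,1,E); sL=40/101, sR=40/17; mL=2700/1717, mR=-40/17; mL+mR=-1340/1717 → advance -1; mR−mL=-6740/1717 → turn -1·90°
n=2: pose=(7,1,S); sL=2, sR=1/2; mL=9/4, mR=-1/2; mL+mR=7/4 → advance +1; mR−mL=-11/4 → turn -1·90°
n=3: pose=(7,0,W); sL=40/73, sR=8/29; mL=1452/2117, mR=-8/29; mL+mR=868/2117 → advance +1; mR−mL=-2036/2117 → turn -1·90°
n=4: pose=(6,0,N); sL=20/81, sR=4/9; mL=38/81, mR=-4/9; mL+mR=2/81 → advance +1; mR−mL=-74/81 → turn -1·90°

0 4/13 20/41 294/533 -20/41 8 0 N
1 40/101 40/17 2700/1717 -40/17 8 1 E
2 2 1/2 9/4 -1/2 7 1 S
3 40/73 8/29 1452/2117 -8/29 7 0 W
4 20/81 4/9 38/81 -4/9 6 0 N
final 6 1 E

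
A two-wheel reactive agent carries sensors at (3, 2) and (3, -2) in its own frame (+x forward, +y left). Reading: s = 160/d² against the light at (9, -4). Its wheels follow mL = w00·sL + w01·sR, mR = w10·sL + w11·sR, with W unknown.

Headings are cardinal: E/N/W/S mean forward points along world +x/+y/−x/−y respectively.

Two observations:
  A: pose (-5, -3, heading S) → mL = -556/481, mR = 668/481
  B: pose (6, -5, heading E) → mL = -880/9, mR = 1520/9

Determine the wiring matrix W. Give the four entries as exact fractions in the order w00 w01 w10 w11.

obs A: pose=(-5,-3,S) → sL=40/37, sR=8/13, mL=-556/481, mR=668/481
obs B: pose=(6,-5,E) → sL=160, sR=160/9, mL=-880/9, mR=1520/9
sensor matrix S = [[40/37, 8/13], [160, 160/9]]; det S = -343040/4329
solve [mL_A; mL_B] = S·[w00; w01] and [mR_A; mR_B] = S·[w10; w11]:
  w00 = -1/2, w01 = -1, w10 = 1, w11 = 1/2

-1/2 -1 1 1/2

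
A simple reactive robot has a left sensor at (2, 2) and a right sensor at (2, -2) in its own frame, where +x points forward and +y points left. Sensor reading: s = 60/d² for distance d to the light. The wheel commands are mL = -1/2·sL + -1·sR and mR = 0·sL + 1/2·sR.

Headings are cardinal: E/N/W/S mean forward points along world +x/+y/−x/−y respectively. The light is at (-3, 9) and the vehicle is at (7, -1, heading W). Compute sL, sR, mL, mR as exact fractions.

15/52 15/32 -255/416 15/64

left sensor world pos  = (5, -3); dL² = 208
right sensor world pos = (5, 1); dR² = 128
sL = 60/208 = 15/52
sR = 60/128 = 15/32
mL = -1/2·sL + -1·sR = -255/416
mR = 0·sL + 1/2·sR = 15/64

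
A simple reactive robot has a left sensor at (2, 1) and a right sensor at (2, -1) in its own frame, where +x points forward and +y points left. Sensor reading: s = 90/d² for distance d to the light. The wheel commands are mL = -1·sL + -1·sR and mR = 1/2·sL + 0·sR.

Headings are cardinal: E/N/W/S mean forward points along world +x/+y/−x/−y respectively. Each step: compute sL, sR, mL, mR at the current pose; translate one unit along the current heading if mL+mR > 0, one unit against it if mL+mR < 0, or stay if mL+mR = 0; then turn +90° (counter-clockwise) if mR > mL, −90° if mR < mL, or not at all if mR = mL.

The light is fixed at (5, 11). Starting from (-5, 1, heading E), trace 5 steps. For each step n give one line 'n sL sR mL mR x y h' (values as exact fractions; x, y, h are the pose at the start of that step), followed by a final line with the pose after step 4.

n=0: pose=(-5,1,E); sL=18/29, sR=18/37; mL=-1188/1073, mR=9/29; mL+mR=-855/1073 → advance -1; mR−mL=1521/1073 → turn +1·90°
n=1: pose=(-6,1,N); sL=45/104, sR=45/82; mL=-4185/4264, mR=45/208; mL+mR=-6525/8528 → advance -1; mR−mL=10215/8528 → turn +1·90°
n=2: pose=(-6,0,W); sL=90/313, sR=90/269; mL=-52380/84197, mR=45/313; mL+mR=-40275/84197 → advance -1; mR−mL=64485/84197 → turn +1·90°
n=3: pose=(-5,0,S); sL=9/25, sR=9/29; mL=-486/725, mR=9/50; mL+mR=-711/1450 → advance -1; mR−mL=1233/1450 → turn +1·90°
n=4: pose=(-5,1,E); sL=18/29, sR=18/37; mL=-1188/1073, mR=9/29; mL+mR=-855/1073 → advance -1; mR−mL=1521/1073 → turn +1·90°

0 18/29 18/37 -1188/1073 9/29 -5 1 E
1 45/104 45/82 -4185/4264 45/208 -6 1 N
2 90/313 90/269 -52380/84197 45/313 -6 0 W
3 9/25 9/29 -486/725 9/50 -5 0 S
4 18/29 18/37 -1188/1073 9/29 -5 1 E
final -6 1 N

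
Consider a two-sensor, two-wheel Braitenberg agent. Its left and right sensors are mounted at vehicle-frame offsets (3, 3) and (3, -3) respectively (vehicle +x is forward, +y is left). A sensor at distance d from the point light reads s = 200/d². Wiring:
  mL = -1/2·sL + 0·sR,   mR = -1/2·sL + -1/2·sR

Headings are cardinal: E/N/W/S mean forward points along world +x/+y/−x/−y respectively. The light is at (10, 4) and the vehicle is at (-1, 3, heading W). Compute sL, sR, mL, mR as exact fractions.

left sensor world pos  = (-4, 0); dL² = 212
right sensor world pos = (-4, 6); dR² = 200
sL = 200/212 = 50/53
sR = 200/200 = 1
mL = -1/2·sL + 0·sR = -25/53
mR = -1/2·sL + -1/2·sR = -103/106

50/53 1 -25/53 -103/106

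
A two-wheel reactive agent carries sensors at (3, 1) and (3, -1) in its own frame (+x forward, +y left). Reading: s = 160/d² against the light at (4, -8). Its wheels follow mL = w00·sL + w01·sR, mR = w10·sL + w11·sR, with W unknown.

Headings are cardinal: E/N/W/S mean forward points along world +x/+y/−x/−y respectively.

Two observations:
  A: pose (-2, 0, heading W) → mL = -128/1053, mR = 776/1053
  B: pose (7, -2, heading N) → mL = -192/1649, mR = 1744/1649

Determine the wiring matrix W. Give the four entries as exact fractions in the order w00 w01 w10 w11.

-1/2 1/2 1 -1/2

obs A: pose=(-2,0,W) → sL=16/13, sR=80/81, mL=-128/1053, mR=776/1053
obs B: pose=(7,-2,N) → sL=32/17, sR=160/97, mL=-192/1649, mR=1744/1649
sensor matrix S = [[16/13, 80/81], [32/17, 160/97]]; det S = 296960/1736397
solve [mL_A; mL_B] = S·[w00; w01] and [mR_A; mR_B] = S·[w10; w11]:
  w00 = -1/2, w01 = 1/2, w10 = 1, w11 = -1/2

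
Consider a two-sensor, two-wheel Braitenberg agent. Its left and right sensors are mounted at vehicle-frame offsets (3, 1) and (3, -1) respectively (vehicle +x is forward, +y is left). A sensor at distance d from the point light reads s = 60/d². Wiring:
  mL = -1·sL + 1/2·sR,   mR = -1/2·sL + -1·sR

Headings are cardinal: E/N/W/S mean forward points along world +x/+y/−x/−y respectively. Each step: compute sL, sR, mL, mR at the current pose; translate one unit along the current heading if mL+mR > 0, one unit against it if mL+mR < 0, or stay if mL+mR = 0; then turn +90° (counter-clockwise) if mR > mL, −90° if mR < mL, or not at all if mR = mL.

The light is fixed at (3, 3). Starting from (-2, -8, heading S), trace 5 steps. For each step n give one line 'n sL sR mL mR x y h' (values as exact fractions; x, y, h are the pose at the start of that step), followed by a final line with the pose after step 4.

0 15/53 15/58 -945/6148 -615/1537 -2 -8 S
1 12/37 12/29 -126/1073 -618/1073 -2 -7 W
2 30/37 30/29 -315/1073 -1545/1073 -1 -7 N
3 60/101 12/29 -1134/2929 -2082/2929 -1 -8 E
4 15/53 15/58 -945/6148 -615/1537 -2 -8 S
final -2 -7 W

n=0: pose=(-2,-8,S); sL=15/53, sR=15/58; mL=-945/6148, mR=-615/1537; mL+mR=-3405/6148 → advance -1; mR−mL=-1515/6148 → turn -1·90°
n=1: pose=(-2,-7,W); sL=12/37, sR=12/29; mL=-126/1073, mR=-618/1073; mL+mR=-744/1073 → advance -1; mR−mL=-492/1073 → turn -1·90°
n=2: pose=(-1,-7,N); sL=30/37, sR=30/29; mL=-315/1073, mR=-1545/1073; mL+mR=-1860/1073 → advance -1; mR−mL=-1230/1073 → turn -1·90°
n=3: pose=(-1,-8,E); sL=60/101, sR=12/29; mL=-1134/2929, mR=-2082/2929; mL+mR=-3216/2929 → advance -1; mR−mL=-948/2929 → turn -1·90°
n=4: pose=(-2,-8,S); sL=15/53, sR=15/58; mL=-945/6148, mR=-615/1537; mL+mR=-3405/6148 → advance -1; mR−mL=-1515/6148 → turn -1·90°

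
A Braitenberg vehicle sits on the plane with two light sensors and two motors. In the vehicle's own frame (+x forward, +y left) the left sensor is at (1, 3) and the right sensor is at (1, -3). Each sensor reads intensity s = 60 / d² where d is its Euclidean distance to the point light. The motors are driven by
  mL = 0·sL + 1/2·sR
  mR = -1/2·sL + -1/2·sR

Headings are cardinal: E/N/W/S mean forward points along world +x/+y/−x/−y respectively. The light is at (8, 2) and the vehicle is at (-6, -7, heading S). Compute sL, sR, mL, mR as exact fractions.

60/221 60/389 30/389 -18300/85969

left sensor world pos  = (-3, -8); dL² = 221
right sensor world pos = (-9, -8); dR² = 389
sL = 60/221 = 60/221
sR = 60/389 = 60/389
mL = 0·sL + 1/2·sR = 30/389
mR = -1/2·sL + -1/2·sR = -18300/85969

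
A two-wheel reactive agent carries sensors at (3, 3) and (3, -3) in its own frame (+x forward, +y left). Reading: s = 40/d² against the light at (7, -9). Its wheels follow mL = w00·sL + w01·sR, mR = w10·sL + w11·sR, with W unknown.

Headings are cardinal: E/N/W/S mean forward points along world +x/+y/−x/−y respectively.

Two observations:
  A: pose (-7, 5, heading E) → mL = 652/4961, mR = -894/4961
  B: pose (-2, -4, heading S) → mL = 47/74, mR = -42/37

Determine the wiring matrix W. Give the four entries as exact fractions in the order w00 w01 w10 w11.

1/2 1/2 -1 -1/2

obs A: pose=(-7,5,E) → sL=4/41, sR=20/121, mL=652/4961, mR=-894/4961
obs B: pose=(-2,-4,S) → sL=1, sR=10/37, mL=47/74, mR=-42/37
sensor matrix S = [[4/41, 20/121], [1, 10/37]]; det S = -25500/183557
solve [mL_A; mL_B] = S·[w00; w01] and [mR_A; mR_B] = S·[w10; w11]:
  w00 = 1/2, w01 = 1/2, w10 = -1, w11 = -1/2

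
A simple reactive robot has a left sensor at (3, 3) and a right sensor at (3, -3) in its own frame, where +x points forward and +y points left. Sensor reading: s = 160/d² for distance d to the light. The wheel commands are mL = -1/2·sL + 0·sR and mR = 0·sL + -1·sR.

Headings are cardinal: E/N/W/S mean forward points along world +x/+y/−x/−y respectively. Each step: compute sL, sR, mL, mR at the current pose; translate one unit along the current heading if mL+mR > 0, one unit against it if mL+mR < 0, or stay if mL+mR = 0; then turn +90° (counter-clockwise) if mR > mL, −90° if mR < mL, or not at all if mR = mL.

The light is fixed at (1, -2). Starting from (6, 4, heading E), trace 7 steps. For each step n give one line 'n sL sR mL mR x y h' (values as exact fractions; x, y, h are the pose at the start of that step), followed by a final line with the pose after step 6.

0 32/29 160/73 -16/29 -160/73 6 4 E
1 80/29 16 -40/29 -16 5 4 S
2 160/17 160/101 -80/17 -160/101 5 5 W
3 2 8 -1 -8 6 5 S
4 160/29 32/25 -80/29 -32/25 6 6 W
5 80/53 80/17 -40/53 -80/17 7 6 S
6 32/9 160/153 -16/9 -160/153 7 7 W
final 8 7 S

n=0: pose=(6,4,E); sL=32/29, sR=160/73; mL=-16/29, mR=-160/73; mL+mR=-5808/2117 → advance -1; mR−mL=-3472/2117 → turn -1·90°
n=1: pose=(5,4,S); sL=80/29, sR=16; mL=-40/29, mR=-16; mL+mR=-504/29 → advance -1; mR−mL=-424/29 → turn -1·90°
n=2: pose=(5,5,W); sL=160/17, sR=160/101; mL=-80/17, mR=-160/101; mL+mR=-10800/1717 → advance -1; mR−mL=5360/1717 → turn +1·90°
n=3: pose=(6,5,S); sL=2, sR=8; mL=-1, mR=-8; mL+mR=-9 → advance -1; mR−mL=-7 → turn -1·90°
n=4: pose=(6,6,W); sL=160/29, sR=32/25; mL=-80/29, mR=-32/25; mL+mR=-2928/725 → advance -1; mR−mL=1072/725 → turn +1·90°
n=5: pose=(7,6,S); sL=80/53, sR=80/17; mL=-40/53, mR=-80/17; mL+mR=-4920/901 → advance -1; mR−mL=-3560/901 → turn -1·90°
n=6: pose=(7,7,W); sL=32/9, sR=160/153; mL=-16/9, mR=-160/153; mL+mR=-48/17 → advance -1; mR−mL=112/153 → turn +1·90°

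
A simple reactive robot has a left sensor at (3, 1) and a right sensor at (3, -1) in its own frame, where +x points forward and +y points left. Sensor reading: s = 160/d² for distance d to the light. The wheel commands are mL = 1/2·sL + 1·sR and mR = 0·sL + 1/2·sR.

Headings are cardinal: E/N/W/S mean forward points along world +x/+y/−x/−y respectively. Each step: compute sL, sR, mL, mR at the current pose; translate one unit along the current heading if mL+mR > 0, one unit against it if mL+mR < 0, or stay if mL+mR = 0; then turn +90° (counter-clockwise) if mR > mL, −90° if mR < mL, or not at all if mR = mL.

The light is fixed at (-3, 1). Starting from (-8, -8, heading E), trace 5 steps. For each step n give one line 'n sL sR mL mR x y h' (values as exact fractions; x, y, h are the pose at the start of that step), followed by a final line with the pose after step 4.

n=0: pose=(-8,-8,E); sL=40/17, sR=20/13; mL=600/221, mR=10/13; mL+mR=770/221 → advance +1; mR−mL=-430/221 → turn -1·90°
n=1: pose=(-7,-8,S); sL=160/153, sR=160/169; mL=38000/25857, mR=80/169; mL+mR=50240/25857 → advance +1; mR−mL=-25760/25857 → turn -1·90°
n=2: pose=(-7,-9,W); sL=16/17, sR=16/13; mL=376/221, mR=8/13; mL+mR=512/221 → advance +1; mR−mL=-240/221 → turn -1·90°
n=3: pose=(-8,-9,N); sL=32/17, sR=32/13; mL=752/221, mR=16/13; mL+mR=1024/221 → advance +1; mR−mL=-480/221 → turn -1·90°
n=4: pose=(-8,-8,E); sL=40/17, sR=20/13; mL=600/221, mR=10/13; mL+mR=770/221 → advance +1; mR−mL=-430/221 → turn -1·90°

0 40/17 20/13 600/221 10/13 -8 -8 E
1 160/153 160/169 38000/25857 80/169 -7 -8 S
2 16/17 16/13 376/221 8/13 -7 -9 W
3 32/17 32/13 752/221 16/13 -8 -9 N
4 40/17 20/13 600/221 10/13 -8 -8 E
final -7 -8 S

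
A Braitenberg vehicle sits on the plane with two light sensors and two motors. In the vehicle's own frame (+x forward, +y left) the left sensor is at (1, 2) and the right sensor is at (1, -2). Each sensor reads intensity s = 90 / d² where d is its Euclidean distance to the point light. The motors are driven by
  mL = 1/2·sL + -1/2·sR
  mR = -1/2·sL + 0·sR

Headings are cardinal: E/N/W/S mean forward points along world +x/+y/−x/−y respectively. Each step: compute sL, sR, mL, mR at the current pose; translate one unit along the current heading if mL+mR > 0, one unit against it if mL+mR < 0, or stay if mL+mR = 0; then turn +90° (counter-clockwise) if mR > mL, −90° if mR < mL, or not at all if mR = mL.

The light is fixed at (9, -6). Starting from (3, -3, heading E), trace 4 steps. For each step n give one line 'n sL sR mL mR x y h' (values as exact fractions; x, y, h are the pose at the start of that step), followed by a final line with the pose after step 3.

n=0: pose=(3,-3,E); sL=9/5, sR=45/13; mL=-54/65, mR=-9/10; mL+mR=-45/26 → advance -1; mR−mL=-9/130 → turn -1·90°
n=1: pose=(2,-3,S); sL=90/29, sR=18/17; mL=504/493, mR=-45/29; mL+mR=-9/17 → advance -1; mR−mL=-1269/493 → turn -1·90°
n=2: pose=(2,-2,W); sL=45/34, sR=9/10; mL=18/85, mR=-45/68; mL+mR=-9/20 → advance -1; mR−mL=-297/340 → turn -1·90°
n=3: pose=(3,-2,N); sL=90/89, sR=90/41; mL=-2160/3649, mR=-45/89; mL+mR=-45/41 → advance -1; mR−mL=315/3649 → turn +1·90°

0 9/5 45/13 -54/65 -9/10 3 -3 E
1 90/29 18/17 504/493 -45/29 2 -3 S
2 45/34 9/10 18/85 -45/68 2 -2 W
3 90/89 90/41 -2160/3649 -45/89 3 -2 N
final 3 -3 W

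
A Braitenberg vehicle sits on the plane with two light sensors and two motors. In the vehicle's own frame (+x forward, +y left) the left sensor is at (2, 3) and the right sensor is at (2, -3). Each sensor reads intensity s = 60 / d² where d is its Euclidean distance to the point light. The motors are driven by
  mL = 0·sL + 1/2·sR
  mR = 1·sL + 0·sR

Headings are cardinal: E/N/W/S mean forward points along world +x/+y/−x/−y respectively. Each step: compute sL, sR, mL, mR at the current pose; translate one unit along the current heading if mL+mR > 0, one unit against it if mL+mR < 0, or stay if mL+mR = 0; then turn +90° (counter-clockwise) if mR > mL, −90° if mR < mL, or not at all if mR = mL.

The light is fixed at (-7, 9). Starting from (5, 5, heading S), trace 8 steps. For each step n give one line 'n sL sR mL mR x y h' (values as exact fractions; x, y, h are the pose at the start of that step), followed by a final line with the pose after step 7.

n=0: pose=(5,5,S); sL=20/87, sR=20/39; mL=10/39, mR=20/87; mL+mR=550/1131 → advance +1; mR−mL=-10/377 → turn -1·90°
n=1: pose=(5,4,W); sL=15/41, sR=15/26; mL=15/52, mR=15/41; mL+mR=1395/2132 → advance +1; mR−mL=165/2132 → turn +1·90°
n=2: pose=(4,4,S); sL=12/49, sR=60/113; mL=30/113, mR=12/49; mL+mR=2826/5537 → advance +1; mR−mL=-114/5537 → turn -1·90°
n=3: pose=(4,3,W); sL=10/27, sR=2/3; mL=1/3, mR=10/27; mL+mR=19/27 → advance +1; mR−mL=1/27 → turn +1·90°
n=4: pose=(3,3,S); sL=60/233, sR=60/113; mL=30/113, mR=60/233; mL+mR=13770/26329 → advance +1; mR−mL=-210/26329 → turn -1·90°
n=5: pose=(3,2,W); sL=15/41, sR=3/4; mL=3/8, mR=15/41; mL+mR=243/328 → advance +1; mR−mL=-3/328 → turn -1·90°
n=6: pose=(2,2,N); sL=60/61, sR=60/169; mL=30/169, mR=60/61; mL+mR=11970/10309 → advance +1; mR−mL=8310/10309 → turn +1·90°
n=7: pose=(2,3,W); sL=6/13, sR=30/29; mL=15/29, mR=6/13; mL+mR=369/377 → advance +1; mR−mL=-21/377 → turn -1·90°

0 20/87 20/39 10/39 20/87 5 5 S
1 15/41 15/26 15/52 15/41 5 4 W
2 12/49 60/113 30/113 12/49 4 4 S
3 10/27 2/3 1/3 10/27 4 3 W
4 60/233 60/113 30/113 60/233 3 3 S
5 15/41 3/4 3/8 15/41 3 2 W
6 60/61 60/169 30/169 60/61 2 2 N
7 6/13 30/29 15/29 6/13 2 3 W
final 1 3 N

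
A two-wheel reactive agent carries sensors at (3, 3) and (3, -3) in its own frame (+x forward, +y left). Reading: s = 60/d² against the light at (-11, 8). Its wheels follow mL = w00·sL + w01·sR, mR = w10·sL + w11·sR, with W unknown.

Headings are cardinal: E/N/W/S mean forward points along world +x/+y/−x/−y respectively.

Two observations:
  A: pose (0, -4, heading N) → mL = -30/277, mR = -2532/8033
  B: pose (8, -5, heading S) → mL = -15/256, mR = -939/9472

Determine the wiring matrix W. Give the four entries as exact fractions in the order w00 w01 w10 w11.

0 -1/2 -1/2 -1/2

obs A: pose=(0,-4,N) → sL=12/29, sR=60/277, mL=-30/277, mR=-2532/8033
obs B: pose=(8,-5,S) → sL=3/37, sR=15/128, mL=-15/256, mR=-939/9472
sensor matrix S = [[12/29, 60/277], [3/37, 15/128]]; det S = 294165/9511072
solve [mL_A; mL_B] = S·[w00; w01] and [mR_A; mR_B] = S·[w10; w11]:
  w00 = 0, w01 = -1/2, w10 = -1/2, w11 = -1/2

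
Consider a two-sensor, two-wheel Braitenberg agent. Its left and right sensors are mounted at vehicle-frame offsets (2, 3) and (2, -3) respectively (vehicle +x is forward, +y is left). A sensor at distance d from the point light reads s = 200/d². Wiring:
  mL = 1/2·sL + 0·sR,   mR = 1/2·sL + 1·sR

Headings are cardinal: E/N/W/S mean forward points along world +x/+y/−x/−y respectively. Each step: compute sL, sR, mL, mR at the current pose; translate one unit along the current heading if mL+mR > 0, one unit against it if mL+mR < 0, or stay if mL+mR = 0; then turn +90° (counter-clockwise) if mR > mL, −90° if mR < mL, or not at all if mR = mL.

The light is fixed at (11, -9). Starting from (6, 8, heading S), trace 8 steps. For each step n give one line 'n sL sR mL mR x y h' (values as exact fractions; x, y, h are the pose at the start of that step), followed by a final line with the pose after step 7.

0 200/229 200/289 100/229 74700/66181 6 8 S
1 20/37 100/89 10/37 4590/3293 6 7 E
2 200/373 8/13 100/373 4284/4849 7 7 N
3 25/29 50/109 25/58 5625/6322 7 8 W
4 200/229 200/289 100/229 74700/66181 6 8 S
5 20/37 100/89 10/37 4590/3293 6 7 E
6 200/373 8/13 100/373 4284/4849 7 7 N
7 25/29 50/109 25/58 5625/6322 7 8 W
final 6 8 S

n=0: pose=(6,8,S); sL=200/229, sR=200/289; mL=100/229, mR=74700/66181; mL+mR=103600/66181 → advance +1; mR−mL=200/289 → turn +1·90°
n=1: pose=(6,7,E); sL=20/37, sR=100/89; mL=10/37, mR=4590/3293; mL+mR=5480/3293 → advance +1; mR−mL=100/89 → turn +1·90°
n=2: pose=(7,7,N); sL=200/373, sR=8/13; mL=100/373, mR=4284/4849; mL+mR=5584/4849 → advance +1; mR−mL=8/13 → turn +1·90°
n=3: pose=(7,8,W); sL=25/29, sR=50/109; mL=25/58, mR=5625/6322; mL+mR=4175/3161 → advance +1; mR−mL=50/109 → turn +1·90°
n=4: pose=(6,8,S); sL=200/229, sR=200/289; mL=100/229, mR=74700/66181; mL+mR=103600/66181 → advance +1; mR−mL=200/289 → turn +1·90°
n=5: pose=(6,7,E); sL=20/37, sR=100/89; mL=10/37, mR=4590/3293; mL+mR=5480/3293 → advance +1; mR−mL=100/89 → turn +1·90°
n=6: pose=(7,7,N); sL=200/373, sR=8/13; mL=100/373, mR=4284/4849; mL+mR=5584/4849 → advance +1; mR−mL=8/13 → turn +1·90°
n=7: pose=(7,8,W); sL=25/29, sR=50/109; mL=25/58, mR=5625/6322; mL+mR=4175/3161 → advance +1; mR−mL=50/109 → turn +1·90°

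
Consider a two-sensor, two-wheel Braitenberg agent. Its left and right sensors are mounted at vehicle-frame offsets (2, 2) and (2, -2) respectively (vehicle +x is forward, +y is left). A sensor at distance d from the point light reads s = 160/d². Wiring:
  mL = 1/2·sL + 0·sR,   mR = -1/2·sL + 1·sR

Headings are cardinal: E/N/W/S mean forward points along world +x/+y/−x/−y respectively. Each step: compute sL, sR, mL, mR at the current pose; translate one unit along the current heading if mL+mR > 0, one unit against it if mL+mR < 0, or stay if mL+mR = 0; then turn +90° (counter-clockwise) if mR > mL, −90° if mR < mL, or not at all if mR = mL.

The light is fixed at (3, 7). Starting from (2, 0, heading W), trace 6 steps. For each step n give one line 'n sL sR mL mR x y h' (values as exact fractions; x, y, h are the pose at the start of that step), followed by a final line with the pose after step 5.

0 16/9 80/17 8/9 584/153 2 0 W
1 160/81 160/97 80/81 5200/7857 1 0 S
2 40/29 40/13 20/29 900/377 1 -1 W
3 160/101 32/25 80/101 1232/2525 0 -1 S
4 80/73 80/37 40/73 4360/2701 0 -2 W
5 32/25 160/157 16/25 1488/3925 -1 -2 S
final -1 -3 W

n=0: pose=(2,0,W); sL=16/9, sR=80/17; mL=8/9, mR=584/153; mL+mR=80/17 → advance +1; mR−mL=448/153 → turn +1·90°
n=1: pose=(1,0,S); sL=160/81, sR=160/97; mL=80/81, mR=5200/7857; mL+mR=160/97 → advance +1; mR−mL=-2560/7857 → turn -1·90°
n=2: pose=(1,-1,W); sL=40/29, sR=40/13; mL=20/29, mR=900/377; mL+mR=40/13 → advance +1; mR−mL=640/377 → turn +1·90°
n=3: pose=(0,-1,S); sL=160/101, sR=32/25; mL=80/101, mR=1232/2525; mL+mR=32/25 → advance +1; mR−mL=-768/2525 → turn -1·90°
n=4: pose=(0,-2,W); sL=80/73, sR=80/37; mL=40/73, mR=4360/2701; mL+mR=80/37 → advance +1; mR−mL=2880/2701 → turn +1·90°
n=5: pose=(-1,-2,S); sL=32/25, sR=160/157; mL=16/25, mR=1488/3925; mL+mR=160/157 → advance +1; mR−mL=-1024/3925 → turn -1·90°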